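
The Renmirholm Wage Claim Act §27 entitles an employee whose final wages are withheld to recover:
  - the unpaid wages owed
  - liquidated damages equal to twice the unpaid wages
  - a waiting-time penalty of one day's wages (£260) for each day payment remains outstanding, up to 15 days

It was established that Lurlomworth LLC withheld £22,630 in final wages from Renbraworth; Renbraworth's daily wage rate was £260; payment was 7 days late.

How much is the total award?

Doubled: 2 × £22,630 = £45,260
Penalty days: min(7, 15) = 7
Waiting-time penalty: 7 × £260 = £1,820
Total award: £22,630 + £45,260 + £1,820 = £69,710

£69,710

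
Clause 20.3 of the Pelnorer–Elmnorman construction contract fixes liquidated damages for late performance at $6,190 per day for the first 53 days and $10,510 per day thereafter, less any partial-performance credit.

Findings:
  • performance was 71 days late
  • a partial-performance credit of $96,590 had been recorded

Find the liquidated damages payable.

First 53 days: 53 × $6,190 = $328,070
Remaining days: (71 − 53) × $10,510 = $189,180
Accrued per-day damages: $328,070 + $189,180 = $517,250
Less partial-performance credit: $517,250 − $96,590 = $420,660

$420,660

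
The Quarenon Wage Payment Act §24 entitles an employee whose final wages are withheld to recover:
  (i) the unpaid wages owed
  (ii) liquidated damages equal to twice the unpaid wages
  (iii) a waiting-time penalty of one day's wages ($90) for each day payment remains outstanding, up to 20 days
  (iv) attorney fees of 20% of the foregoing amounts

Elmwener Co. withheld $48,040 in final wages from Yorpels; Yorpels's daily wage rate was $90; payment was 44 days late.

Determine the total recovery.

Doubled: 2 × $48,040 = $96,080
Penalty days: min(44, 20) = 20
Waiting-time penalty: 20 × $90 = $1,800
Subtotal: $48,040 + $96,080 + $1,800 = $145,920
Attorney fees: 20% of $145,920 = $29,184
Total award: $145,920 + $29,184 = $175,104

$175,104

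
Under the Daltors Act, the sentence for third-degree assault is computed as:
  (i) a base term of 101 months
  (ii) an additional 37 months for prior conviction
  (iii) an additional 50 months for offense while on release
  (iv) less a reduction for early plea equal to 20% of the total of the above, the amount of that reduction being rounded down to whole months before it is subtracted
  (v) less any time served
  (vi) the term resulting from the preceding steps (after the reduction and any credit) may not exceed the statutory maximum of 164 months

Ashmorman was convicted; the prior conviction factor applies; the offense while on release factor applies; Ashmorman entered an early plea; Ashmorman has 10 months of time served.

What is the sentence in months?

Prior conviction enhancement: +37 months
Offense while on release enhancement: +50 months
Adjusted term: 101 months + 37 months + 50 months = 188 months
Early plea reduction: 20% of 188 months = 37 months (rounded down)
After reduction: 188 − 37 = 151 months
Less time served: 151 months − 10 months = 141 months
Cap at 164 months: 141 months is within the cap, no reduction.

141 months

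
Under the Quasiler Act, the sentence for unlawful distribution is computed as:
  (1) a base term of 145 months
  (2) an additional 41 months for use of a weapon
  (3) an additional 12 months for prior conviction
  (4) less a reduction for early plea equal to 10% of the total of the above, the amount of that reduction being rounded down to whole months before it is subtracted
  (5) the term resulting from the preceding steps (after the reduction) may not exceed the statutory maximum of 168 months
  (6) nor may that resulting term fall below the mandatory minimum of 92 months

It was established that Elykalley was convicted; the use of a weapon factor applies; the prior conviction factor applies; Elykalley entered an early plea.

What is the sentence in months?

168 months

Use of a weapon enhancement: +41 months
Prior conviction enhancement: +12 months
Adjusted term: 145 months + 41 months + 12 months = 198 months
Early plea reduction: 10% of 198 months = 19 months (rounded down)
After reduction: 198 − 19 = 179 months
Cap at 168 months: 179 months exceeds the cap → 168 months
Minimum 92 months: 168 months meets the minimum, no increase.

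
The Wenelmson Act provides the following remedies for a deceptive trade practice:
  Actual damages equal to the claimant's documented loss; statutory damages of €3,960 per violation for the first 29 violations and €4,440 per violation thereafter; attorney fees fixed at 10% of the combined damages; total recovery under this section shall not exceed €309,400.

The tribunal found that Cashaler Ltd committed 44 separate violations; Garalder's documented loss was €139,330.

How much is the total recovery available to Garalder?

€309,400

First 29 violations: 29 × €3,960 = €114,840
Remaining violations: (44 − 29) × €4,440 = €66,600
Statutory damages: €114,840 + €66,600 = €181,440
Combined damages: €139,330 + €181,440 = €320,770
Attorney fees: 10% of €320,770 = €32,077
Total before cap: €320,770 + €32,077 = €352,847
Cap at €309,400: €352,847 exceeds the cap → €309,400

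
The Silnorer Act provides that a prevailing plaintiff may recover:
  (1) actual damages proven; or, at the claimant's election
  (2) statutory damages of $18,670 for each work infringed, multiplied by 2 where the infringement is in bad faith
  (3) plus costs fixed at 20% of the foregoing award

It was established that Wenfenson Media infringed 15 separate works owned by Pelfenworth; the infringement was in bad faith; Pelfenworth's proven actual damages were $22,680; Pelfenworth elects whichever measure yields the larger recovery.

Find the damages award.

$672,120

Statutory damages: 15 × $18,670 = $280,050
Doubled: 2 × $280,050 = $560,100
Greater of actual damages ($22,680) or enhanced statutory damages ($560,100): $560,100
Costs: 20% of $560,100 = $112,020
Award plus costs: $560,100 + $112,020 = $672,120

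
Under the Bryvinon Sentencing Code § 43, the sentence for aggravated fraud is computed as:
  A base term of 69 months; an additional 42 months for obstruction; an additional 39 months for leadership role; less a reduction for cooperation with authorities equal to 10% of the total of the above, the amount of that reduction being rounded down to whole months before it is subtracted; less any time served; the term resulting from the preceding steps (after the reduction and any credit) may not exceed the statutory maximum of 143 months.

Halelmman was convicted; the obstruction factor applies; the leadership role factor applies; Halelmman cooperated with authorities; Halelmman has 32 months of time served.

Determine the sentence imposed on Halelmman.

Obstruction enhancement: +42 months
Leadership role enhancement: +39 months
Adjusted term: 69 months + 42 months + 39 months = 150 months
Cooperation with authorities reduction: 10% of 150 months = 15 months (rounded down)
After reduction: 150 − 15 = 135 months
Less time served: 135 months − 32 months = 103 months
Cap at 143 months: 103 months is within the cap, no reduction.

103 months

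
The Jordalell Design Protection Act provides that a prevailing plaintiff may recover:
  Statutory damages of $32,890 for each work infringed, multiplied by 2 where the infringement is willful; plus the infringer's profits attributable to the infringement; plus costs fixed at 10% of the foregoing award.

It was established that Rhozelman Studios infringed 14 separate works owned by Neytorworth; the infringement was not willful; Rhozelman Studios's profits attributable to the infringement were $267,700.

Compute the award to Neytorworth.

Statutory damages: 14 × $32,890 = $460,460
Infringement not willful: no ×2 enhancement.
Combined award: $460,460 + $267,700 = $728,160
Costs: 10% of $728,160 = $72,816
Award plus costs: $728,160 + $72,816 = $800,976

$800,976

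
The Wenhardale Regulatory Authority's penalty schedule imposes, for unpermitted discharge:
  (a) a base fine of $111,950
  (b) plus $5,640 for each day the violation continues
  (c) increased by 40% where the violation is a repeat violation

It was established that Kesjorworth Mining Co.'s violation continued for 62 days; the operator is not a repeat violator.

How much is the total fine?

$461,630

Per-day component: 62 × $5,640 = $349,680
Base plus per-day: $111,950 + $349,680 = $461,630
The operator is not a repeat violator: no 40% increase.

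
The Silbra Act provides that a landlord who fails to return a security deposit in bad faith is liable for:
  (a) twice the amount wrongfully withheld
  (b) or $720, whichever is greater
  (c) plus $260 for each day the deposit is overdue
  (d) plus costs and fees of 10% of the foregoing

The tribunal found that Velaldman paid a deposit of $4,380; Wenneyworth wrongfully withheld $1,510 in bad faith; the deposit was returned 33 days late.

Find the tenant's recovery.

$12,760

Doubled: 2 × $1,510 = $3,020
Minimum $720: $3,020 meets the minimum, no increase.
Late-return penalty: 33 × $260 = $8,580
Damages plus late penalty: $3,020 + $8,580 = $11,600
Costs and fees: 10% of $11,600 = $1,160
Total recovery: $11,600 + $1,160 = $12,760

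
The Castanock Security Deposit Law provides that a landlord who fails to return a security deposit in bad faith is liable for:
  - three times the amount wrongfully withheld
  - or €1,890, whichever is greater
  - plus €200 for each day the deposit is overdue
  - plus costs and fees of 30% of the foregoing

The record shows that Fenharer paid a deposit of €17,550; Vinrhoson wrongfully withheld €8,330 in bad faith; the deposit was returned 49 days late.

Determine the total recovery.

Trebled: 3 × €8,330 = €24,990
Minimum €1,890: €24,990 meets the minimum, no increase.
Late-return penalty: 49 × €200 = €9,800
Damages plus late penalty: €24,990 + €9,800 = €34,790
Costs and fees: 30% of €34,790 = €10,437
Total recovery: €34,790 + €10,437 = €45,227

€45,227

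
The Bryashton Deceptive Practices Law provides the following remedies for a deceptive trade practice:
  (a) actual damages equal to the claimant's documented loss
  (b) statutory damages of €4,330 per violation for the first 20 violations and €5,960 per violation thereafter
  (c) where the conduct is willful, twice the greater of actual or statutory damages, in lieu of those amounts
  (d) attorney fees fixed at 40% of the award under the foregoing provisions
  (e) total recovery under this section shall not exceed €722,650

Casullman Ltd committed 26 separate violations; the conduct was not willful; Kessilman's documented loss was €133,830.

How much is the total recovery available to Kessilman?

€358,666

First 20 violations: 20 × €4,330 = €86,600
Remaining violations: (26 − 20) × €5,960 = €35,760
Statutory damages: €86,600 + €35,760 = €122,360
Conduct not willful: the in-lieu enhancement does not apply.
Actual plus statutory damages: €133,830 + €122,360 = €256,190
Attorney fees: 40% of €256,190 = €102,476
Total before cap: €256,190 + €102,476 = €358,666
Cap at €722,650: €358,666 is within the cap, no reduction.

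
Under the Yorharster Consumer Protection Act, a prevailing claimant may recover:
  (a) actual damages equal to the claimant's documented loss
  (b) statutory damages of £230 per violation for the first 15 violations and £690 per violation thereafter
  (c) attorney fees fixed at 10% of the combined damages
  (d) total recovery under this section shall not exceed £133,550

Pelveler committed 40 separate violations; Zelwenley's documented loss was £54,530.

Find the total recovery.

First 15 violations: 15 × £230 = £3,450
Remaining violations: (40 − 15) × £690 = £17,250
Statutory damages: £3,450 + £17,250 = £20,700
Combined damages: £54,530 + £20,700 = £75,230
Attorney fees: 10% of £75,230 = £7,523
Total before cap: £75,230 + £7,523 = £82,753
Cap at £133,550: £82,753 is within the cap, no reduction.

£82,753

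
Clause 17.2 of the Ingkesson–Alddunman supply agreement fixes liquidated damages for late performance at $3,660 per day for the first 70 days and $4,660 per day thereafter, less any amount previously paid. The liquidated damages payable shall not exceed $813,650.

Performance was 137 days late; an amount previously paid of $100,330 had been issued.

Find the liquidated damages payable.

First 70 days: 70 × $3,660 = $256,200
Remaining days: (137 − 70) × $4,660 = $312,220
Accrued per-day damages: $256,200 + $312,220 = $568,420
Less amount previously paid: $568,420 − $100,330 = $468,090
Cap at $813,650: $468,090 is within the cap, no reduction.

$468,090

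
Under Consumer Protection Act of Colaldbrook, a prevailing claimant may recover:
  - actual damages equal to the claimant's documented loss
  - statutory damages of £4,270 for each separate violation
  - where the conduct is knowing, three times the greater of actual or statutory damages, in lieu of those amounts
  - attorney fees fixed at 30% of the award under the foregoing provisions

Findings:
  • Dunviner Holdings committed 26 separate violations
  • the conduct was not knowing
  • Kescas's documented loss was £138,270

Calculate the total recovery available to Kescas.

Statutory damages: 26 × £4,270 = £111,020
Conduct not knowing: the in-lieu enhancement does not apply.
Actual plus statutory damages: £138,270 + £111,020 = £249,290
Attorney fees: 30% of £249,290 = £74,787
Total recovery: £249,290 + £74,787 = £324,077

£324,077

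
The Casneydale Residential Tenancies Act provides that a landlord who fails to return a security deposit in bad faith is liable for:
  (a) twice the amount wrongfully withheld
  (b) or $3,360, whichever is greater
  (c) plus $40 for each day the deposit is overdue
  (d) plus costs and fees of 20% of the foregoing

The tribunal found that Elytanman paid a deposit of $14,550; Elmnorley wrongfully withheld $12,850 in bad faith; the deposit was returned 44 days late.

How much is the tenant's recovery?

$32,952

Doubled: 2 × $12,850 = $25,700
Minimum $3,360: $25,700 meets the minimum, no increase.
Late-return penalty: 44 × $40 = $1,760
Damages plus late penalty: $25,700 + $1,760 = $27,460
Costs and fees: 20% of $27,460 = $5,492
Total recovery: $27,460 + $5,492 = $32,952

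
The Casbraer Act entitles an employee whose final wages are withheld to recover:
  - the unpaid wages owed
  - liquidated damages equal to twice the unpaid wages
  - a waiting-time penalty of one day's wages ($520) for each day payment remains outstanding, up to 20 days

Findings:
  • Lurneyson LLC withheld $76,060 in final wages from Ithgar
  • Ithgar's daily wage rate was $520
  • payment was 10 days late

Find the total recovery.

Doubled: 2 × $76,060 = $152,120
Penalty days: min(10, 20) = 10
Waiting-time penalty: 10 × $520 = $5,200
Total award: $76,060 + $152,120 + $5,200 = $233,380

$233,380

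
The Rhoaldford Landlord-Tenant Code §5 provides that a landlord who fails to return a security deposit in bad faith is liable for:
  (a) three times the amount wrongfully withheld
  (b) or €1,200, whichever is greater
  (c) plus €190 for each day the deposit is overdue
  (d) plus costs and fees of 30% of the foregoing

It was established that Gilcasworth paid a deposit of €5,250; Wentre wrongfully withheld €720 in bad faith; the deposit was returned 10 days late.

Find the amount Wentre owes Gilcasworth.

Trebled: 3 × €720 = €2,160
Minimum €1,200: €2,160 meets the minimum, no increase.
Late-return penalty: 10 × €190 = €1,900
Damages plus late penalty: €2,160 + €1,900 = €4,060
Costs and fees: 30% of €4,060 = €1,218
Total recovery: €4,060 + €1,218 = €5,278

€5,278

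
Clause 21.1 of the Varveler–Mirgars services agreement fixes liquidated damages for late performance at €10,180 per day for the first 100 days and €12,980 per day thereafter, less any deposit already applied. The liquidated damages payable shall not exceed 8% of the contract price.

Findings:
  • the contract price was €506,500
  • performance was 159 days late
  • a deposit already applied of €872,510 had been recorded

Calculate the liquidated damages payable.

€40,520

First 100 days: 100 × €10,180 = €1,018,000
Remaining days: (159 − 100) × €12,980 = €765,820
Accrued per-day damages: €1,018,000 + €765,820 = €1,783,820
Less deposit already applied: €1,783,820 − €872,510 = €911,310
Cap: 8% of €506,500 = €40,520
Cap at €40,520: €911,310 exceeds the cap → €40,520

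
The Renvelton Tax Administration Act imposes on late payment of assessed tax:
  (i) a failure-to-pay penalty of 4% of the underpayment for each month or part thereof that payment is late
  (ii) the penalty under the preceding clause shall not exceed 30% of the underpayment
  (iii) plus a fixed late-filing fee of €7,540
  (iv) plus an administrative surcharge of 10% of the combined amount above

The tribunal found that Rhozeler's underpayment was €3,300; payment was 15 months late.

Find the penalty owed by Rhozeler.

Accrued rate: 4% × 15 = 60%, capped at 30% → 30%
Failure-to-pay penalty: 30% of €3,300 = €990
Penalty before surcharge: €990 + €7,540 = €8,530
Administrative surcharge: 10% of €8,530 = €853
Total penalty: €8,530 + €853 = €9,383

Penalty: €9,383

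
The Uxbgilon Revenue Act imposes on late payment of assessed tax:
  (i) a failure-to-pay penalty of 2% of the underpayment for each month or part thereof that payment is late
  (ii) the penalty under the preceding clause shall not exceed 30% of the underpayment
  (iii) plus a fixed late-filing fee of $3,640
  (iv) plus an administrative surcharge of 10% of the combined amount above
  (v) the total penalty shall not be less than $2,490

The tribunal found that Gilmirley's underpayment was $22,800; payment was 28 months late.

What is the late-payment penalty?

$11,528

Accrued rate: 2% × 28 = 56%, capped at 30% → 30%
Failure-to-pay penalty: 30% of $22,800 = $6,840
Penalty before surcharge: $6,840 + $3,640 = $10,480
Administrative surcharge: 10% of $10,480 = $1,048
Total penalty: $10,480 + $1,048 = $11,528
Minimum $2,490: $11,528 meets the minimum, no increase.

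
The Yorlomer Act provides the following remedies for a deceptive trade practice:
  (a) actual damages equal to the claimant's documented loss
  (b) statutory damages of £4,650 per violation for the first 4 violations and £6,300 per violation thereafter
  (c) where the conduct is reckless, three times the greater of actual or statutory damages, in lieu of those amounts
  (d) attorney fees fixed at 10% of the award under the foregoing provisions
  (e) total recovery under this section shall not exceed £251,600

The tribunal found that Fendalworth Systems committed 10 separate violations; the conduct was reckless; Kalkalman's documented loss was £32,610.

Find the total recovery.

£186,120

First 4 violations: 4 × £4,650 = £18,600
Remaining violations: (10 − 4) × £6,300 = £37,800
Statutory damages: £18,600 + £37,800 = £56,400
Greater of actual damages (£32,610) or statutory damages (£56,400): £56,400
Trebled: 3 × £56,400 = £169,200
Attorney fees: 10% of £169,200 = £16,920
Total before cap: £169,200 + £16,920 = £186,120
Cap at £251,600: £186,120 is within the cap, no reduction.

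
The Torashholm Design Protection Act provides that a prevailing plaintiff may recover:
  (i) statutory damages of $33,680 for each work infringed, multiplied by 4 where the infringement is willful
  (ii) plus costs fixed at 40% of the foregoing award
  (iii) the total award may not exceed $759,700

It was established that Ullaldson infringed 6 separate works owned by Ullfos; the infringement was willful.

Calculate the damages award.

Statutory damages: 6 × $33,680 = $202,080
Multiplied by 4: 4 × $202,080 = $808,320
Costs: 40% of $808,320 = $323,328
Award plus costs: $808,320 + $323,328 = $1,131,648
Cap at $759,700: $1,131,648 exceeds the cap → $759,700

$759,700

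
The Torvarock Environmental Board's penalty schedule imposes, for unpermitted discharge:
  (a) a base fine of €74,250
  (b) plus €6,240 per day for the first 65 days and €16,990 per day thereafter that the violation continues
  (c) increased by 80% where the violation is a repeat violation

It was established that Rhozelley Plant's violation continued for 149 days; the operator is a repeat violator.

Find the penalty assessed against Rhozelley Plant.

€3,432,618

First 65 days: 65 × €6,240 = €405,600
Remaining days: (149 − 65) × €16,990 = €1,427,160
Per-day component: €405,600 + €1,427,160 = €1,832,760
Base plus per-day: €74,250 + €1,832,760 = €1,907,010
Enhancement: 80% of €1,907,010 = €1,525,608
Enhanced fine: €1,907,010 + €1,525,608 = €3,432,618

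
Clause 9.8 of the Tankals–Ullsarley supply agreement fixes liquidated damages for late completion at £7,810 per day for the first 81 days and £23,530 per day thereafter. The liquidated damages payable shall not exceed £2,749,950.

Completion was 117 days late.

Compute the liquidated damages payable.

First 81 days: 81 × £7,810 = £632,610
Remaining days: (117 − 81) × £23,530 = £847,080
Accrued per-day damages: £632,610 + £847,080 = £1,479,690
Cap at £2,749,950: £1,479,690 is within the cap, no reduction.

£1,479,690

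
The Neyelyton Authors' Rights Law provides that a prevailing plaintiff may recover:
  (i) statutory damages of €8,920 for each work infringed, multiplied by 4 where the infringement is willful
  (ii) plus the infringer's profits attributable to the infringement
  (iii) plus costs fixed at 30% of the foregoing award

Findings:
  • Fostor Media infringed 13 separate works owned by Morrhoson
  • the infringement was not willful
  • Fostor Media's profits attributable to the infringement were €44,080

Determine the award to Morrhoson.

Statutory damages: 13 × €8,920 = €115,960
Infringement not willful: no ×4 enhancement.
Combined award: €115,960 + €44,080 = €160,040
Costs: 30% of €160,040 = €48,012
Award plus costs: €160,040 + €48,012 = €208,052

€208,052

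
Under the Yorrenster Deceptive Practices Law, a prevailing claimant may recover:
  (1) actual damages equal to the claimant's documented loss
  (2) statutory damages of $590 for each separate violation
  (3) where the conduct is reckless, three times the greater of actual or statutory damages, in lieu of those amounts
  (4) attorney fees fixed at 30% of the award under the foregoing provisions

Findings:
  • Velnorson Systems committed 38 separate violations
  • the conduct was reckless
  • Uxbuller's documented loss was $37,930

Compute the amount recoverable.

$147,927

Statutory damages: 38 × $590 = $22,420
Greater of actual damages ($37,930) or statutory damages ($22,420): $37,930
Trebled: 3 × $37,930 = $113,790
Attorney fees: 30% of $113,790 = $34,137
Total recovery: $113,790 + $34,137 = $147,927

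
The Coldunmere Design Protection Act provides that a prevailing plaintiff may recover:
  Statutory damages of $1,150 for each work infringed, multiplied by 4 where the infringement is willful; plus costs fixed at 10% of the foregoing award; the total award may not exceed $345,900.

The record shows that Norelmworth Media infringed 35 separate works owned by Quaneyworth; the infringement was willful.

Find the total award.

$177,100

Statutory damages: 35 × $1,150 = $40,250
Multiplied by 4: 4 × $40,250 = $161,000
Costs: 10% of $161,000 = $16,100
Award plus costs: $161,000 + $16,100 = $177,100
Cap at $345,900: $177,100 is within the cap, no reduction.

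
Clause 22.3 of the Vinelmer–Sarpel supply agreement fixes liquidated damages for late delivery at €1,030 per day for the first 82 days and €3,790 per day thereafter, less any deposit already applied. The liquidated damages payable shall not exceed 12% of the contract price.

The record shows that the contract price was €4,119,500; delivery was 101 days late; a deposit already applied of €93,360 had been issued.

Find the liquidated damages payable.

€63,110

First 82 days: 82 × €1,030 = €84,460
Remaining days: (101 − 82) × €3,790 = €72,010
Accrued per-day damages: €84,460 + €72,010 = €156,470
Less deposit already applied: €156,470 − €93,360 = €63,110
Cap: 12% of €4,119,500 = €494,340
Cap at €494,340: €63,110 is within the cap, no reduction.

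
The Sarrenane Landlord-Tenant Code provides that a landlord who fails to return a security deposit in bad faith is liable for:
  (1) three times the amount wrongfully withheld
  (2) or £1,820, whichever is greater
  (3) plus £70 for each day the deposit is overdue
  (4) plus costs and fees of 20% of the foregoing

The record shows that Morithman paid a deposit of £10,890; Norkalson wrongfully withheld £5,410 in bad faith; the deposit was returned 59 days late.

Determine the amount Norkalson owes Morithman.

£24,432

Trebled: 3 × £5,410 = £16,230
Minimum £1,820: £16,230 meets the minimum, no increase.
Late-return penalty: 59 × £70 = £4,130
Damages plus late penalty: £16,230 + £4,130 = £20,360
Costs and fees: 20% of £20,360 = £4,072
Total recovery: £20,360 + £4,072 = £24,432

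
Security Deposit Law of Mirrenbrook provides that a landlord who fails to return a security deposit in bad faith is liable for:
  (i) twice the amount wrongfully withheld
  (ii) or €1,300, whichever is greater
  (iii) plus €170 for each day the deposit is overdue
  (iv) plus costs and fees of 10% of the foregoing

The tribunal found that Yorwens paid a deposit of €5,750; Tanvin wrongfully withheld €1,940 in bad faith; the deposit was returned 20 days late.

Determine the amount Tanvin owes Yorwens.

Doubled: 2 × €1,940 = €3,880
Minimum €1,300: €3,880 meets the minimum, no increase.
Late-return penalty: 20 × €170 = €3,400
Damages plus late penalty: €3,880 + €3,400 = €7,280
Costs and fees: 10% of €7,280 = €728
Total recovery: €7,280 + €728 = €8,008

€8,008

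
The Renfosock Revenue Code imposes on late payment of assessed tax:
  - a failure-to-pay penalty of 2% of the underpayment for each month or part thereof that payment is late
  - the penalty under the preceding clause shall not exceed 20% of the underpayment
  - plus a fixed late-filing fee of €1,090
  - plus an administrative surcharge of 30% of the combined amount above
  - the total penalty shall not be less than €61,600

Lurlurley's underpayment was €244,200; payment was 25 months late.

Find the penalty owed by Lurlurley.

€64,909

Accrued rate: 2% × 25 = 50%, capped at 20% → 20%
Failure-to-pay penalty: 20% of €244,200 = €48,840
Penalty before surcharge: €48,840 + €1,090 = €49,930
Administrative surcharge: 30% of €49,930 = €14,979
Total penalty: €49,930 + €14,979 = €64,909
Minimum €61,600: €64,909 meets the minimum, no increase.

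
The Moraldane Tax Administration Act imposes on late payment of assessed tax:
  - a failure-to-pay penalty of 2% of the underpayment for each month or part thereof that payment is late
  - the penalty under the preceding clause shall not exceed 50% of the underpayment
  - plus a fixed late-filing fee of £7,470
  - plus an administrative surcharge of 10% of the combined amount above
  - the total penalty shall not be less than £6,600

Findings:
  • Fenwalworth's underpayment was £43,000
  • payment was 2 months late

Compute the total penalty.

£10,109

Accrued rate: 2% × 2 = 4%, capped at 50% → 4%
Failure-to-pay penalty: 4% of £43,000 = £1,720
Penalty before surcharge: £1,720 + £7,470 = £9,190
Administrative surcharge: 10% of £9,190 = £919
Total penalty: £9,190 + £919 = £10,109
Minimum £6,600: £10,109 meets the minimum, no increase.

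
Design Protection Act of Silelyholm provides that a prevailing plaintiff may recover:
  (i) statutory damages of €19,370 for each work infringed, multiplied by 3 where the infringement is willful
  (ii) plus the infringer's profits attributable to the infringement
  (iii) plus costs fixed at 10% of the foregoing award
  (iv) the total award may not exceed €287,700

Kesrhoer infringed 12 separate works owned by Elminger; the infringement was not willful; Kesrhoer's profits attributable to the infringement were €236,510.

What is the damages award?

Statutory damages: 12 × €19,370 = €232,440
Infringement not willful: no ×3 enhancement.
Combined award: €232,440 + €236,510 = €468,950
Costs: 10% of €468,950 = €46,895
Award plus costs: €468,950 + €46,895 = €515,845
Cap at €287,700: €515,845 exceeds the cap → €287,700

€287,700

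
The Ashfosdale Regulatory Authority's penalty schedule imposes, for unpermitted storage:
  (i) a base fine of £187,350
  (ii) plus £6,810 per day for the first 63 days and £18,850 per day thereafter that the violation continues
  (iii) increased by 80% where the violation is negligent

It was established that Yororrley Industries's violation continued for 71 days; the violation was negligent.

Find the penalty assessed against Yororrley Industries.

First 63 days: 63 × £6,810 = £429,030
Remaining days: (71 − 63) × £18,850 = £150,800
Per-day component: £429,030 + £150,800 = £579,830
Base plus per-day: £187,350 + £579,830 = £767,180
Enhancement: 80% of £767,180 = £613,744
Enhanced fine: £767,180 + £613,744 = £1,380,924

£1,380,924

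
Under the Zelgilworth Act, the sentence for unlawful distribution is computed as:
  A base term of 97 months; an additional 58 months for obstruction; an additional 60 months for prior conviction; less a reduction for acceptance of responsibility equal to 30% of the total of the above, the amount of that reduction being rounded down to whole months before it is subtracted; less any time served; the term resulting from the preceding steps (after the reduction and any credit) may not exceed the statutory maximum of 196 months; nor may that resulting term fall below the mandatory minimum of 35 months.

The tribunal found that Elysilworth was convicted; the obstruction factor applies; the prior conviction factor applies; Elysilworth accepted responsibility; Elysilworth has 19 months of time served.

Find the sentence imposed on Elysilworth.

Obstruction enhancement: +58 months
Prior conviction enhancement: +60 months
Adjusted term: 97 months + 58 months + 60 months = 215 months
Acceptance of responsibility reduction: 30% of 215 months = 64 months (rounded down)
After reduction: 215 − 64 = 151 months
Less time served: 151 months − 19 months = 132 months
Cap at 196 months: 132 months is within the cap, no reduction.
Minimum 35 months: 132 months meets the minimum, no increase.

Sentence: 132 months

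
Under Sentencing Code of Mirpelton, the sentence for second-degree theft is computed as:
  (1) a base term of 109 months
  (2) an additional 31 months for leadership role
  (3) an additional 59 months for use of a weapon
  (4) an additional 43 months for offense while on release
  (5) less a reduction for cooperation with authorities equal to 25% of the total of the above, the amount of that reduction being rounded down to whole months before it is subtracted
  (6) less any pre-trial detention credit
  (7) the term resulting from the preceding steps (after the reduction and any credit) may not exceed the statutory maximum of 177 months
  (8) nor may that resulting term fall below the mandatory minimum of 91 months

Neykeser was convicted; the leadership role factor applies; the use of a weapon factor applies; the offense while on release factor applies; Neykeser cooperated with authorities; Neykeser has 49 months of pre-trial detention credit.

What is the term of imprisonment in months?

Leadership role enhancement: +31 months
Use of a weapon enhancement: +59 months
Offense while on release enhancement: +43 months
Adjusted term: 109 months + 31 months + 59 months + 43 months = 242 months
Cooperation with authorities reduction: 25% of 242 months = 60 months (rounded down)
After reduction: 242 − 60 = 182 months
Less pre-trial detention credit: 182 months − 49 months = 133 months
Cap at 177 months: 133 months is within the cap, no reduction.
Minimum 91 months: 133 months meets the minimum, no increase.

133 months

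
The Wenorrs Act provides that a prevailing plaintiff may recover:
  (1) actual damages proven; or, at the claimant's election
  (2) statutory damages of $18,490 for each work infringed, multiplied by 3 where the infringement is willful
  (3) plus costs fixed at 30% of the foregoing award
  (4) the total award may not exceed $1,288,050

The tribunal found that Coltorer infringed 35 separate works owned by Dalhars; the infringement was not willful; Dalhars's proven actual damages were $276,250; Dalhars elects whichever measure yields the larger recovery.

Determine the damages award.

Statutory damages: 35 × $18,490 = $647,150
Infringement not willful: no ×3 enhancement.
Greater of actual damages ($276,250) or statutory damages ($647,150): $647,150
Costs: 30% of $647,150 = $194,145
Award plus costs: $647,150 + $194,145 = $841,295
Cap at $1,288,050: $841,295 is within the cap, no reduction.

Award: $841,295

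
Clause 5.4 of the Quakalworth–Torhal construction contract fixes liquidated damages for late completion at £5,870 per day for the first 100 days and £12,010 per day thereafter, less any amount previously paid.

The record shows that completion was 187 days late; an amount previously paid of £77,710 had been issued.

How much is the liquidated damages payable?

Liquidated damages: £1,554,160

First 100 days: 100 × £5,870 = £587,000
Remaining days: (187 − 100) × £12,010 = £1,044,870
Accrued per-day damages: £587,000 + £1,044,870 = £1,631,870
Less amount previously paid: £1,631,870 − £77,710 = £1,554,160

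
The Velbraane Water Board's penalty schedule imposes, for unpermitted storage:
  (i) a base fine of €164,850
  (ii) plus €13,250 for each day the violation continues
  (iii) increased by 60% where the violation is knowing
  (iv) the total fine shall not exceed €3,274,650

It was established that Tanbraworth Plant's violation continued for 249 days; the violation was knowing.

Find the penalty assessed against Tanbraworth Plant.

Per-day component: 249 × €13,250 = €3,299,250
Base plus per-day: €164,850 + €3,299,250 = €3,464,100
Enhancement: 60% of €3,464,100 = €2,078,460
Enhanced fine: €3,464,100 + €2,078,460 = €5,542,560
Cap at €3,274,650: €5,542,560 exceeds the cap → €3,274,650

€3,274,650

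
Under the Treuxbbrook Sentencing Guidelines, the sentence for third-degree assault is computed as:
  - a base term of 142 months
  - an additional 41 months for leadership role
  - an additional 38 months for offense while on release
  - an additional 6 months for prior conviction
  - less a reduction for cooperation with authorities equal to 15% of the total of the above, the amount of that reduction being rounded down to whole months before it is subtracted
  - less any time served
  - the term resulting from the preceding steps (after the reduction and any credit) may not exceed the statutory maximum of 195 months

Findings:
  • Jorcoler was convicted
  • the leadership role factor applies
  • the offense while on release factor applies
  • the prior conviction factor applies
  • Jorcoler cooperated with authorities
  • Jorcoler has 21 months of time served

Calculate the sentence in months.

172 months

Leadership role enhancement: +41 months
Offense while on release enhancement: +38 months
Prior conviction enhancement: +6 months
Adjusted term: 142 months + 41 months + 38 months + 6 months = 227 months
Cooperation with authorities reduction: 15% of 227 months = 34 months (rounded down)
After reduction: 227 − 34 = 193 months
Less time served: 193 months − 21 months = 172 months
Cap at 195 months: 172 months is within the cap, no reduction.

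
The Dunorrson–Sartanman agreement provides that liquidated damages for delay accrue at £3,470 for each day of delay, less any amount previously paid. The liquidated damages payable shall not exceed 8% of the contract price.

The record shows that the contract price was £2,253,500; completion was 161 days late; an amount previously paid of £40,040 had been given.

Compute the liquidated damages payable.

Per-day damages: 161 × £3,470 = £558,670
Less amount previously paid: £558,670 − £40,040 = £518,630
Cap: 8% of £2,253,500 = £180,280
Cap at £180,280: £518,630 exceeds the cap → £180,280

£180,280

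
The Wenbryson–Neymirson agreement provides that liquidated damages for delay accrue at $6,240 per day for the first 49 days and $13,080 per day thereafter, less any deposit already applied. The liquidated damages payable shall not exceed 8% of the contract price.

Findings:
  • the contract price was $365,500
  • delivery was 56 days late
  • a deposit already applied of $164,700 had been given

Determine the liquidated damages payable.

First 49 days: 49 × $6,240 = $305,760
Remaining days: (56 − 49) × $13,080 = $91,560
Accrued per-day damages: $305,760 + $91,560 = $397,320
Less deposit already applied: $397,320 − $164,700 = $232,620
Cap: 8% of $365,500 = $29,240
Cap at $29,240: $232,620 exceeds the cap → $29,240

Liquidated damages: $29,240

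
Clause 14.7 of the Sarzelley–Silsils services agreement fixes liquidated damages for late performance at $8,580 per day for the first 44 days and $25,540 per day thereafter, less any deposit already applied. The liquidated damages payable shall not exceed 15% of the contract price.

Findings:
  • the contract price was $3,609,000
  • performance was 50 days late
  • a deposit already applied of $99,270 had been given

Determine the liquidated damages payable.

First 44 days: 44 × $8,580 = $377,520
Remaining days: (50 − 44) × $25,540 = $153,240
Accrued per-day damages: $377,520 + $153,240 = $530,760
Less deposit already applied: $530,760 − $99,270 = $431,490
Cap: 15% of $3,609,000 = $541,350
Cap at $541,350: $431,490 is within the cap, no reduction.

Liquidated damages: $431,490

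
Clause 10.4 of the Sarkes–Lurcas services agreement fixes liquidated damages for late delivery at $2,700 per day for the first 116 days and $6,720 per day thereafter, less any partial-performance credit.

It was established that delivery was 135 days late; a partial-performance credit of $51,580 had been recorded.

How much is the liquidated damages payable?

Liquidated damages: $389,300

First 116 days: 116 × $2,700 = $313,200
Remaining days: (135 − 116) × $6,720 = $127,680
Accrued per-day damages: $313,200 + $127,680 = $440,880
Less partial-performance credit: $440,880 − $51,580 = $389,300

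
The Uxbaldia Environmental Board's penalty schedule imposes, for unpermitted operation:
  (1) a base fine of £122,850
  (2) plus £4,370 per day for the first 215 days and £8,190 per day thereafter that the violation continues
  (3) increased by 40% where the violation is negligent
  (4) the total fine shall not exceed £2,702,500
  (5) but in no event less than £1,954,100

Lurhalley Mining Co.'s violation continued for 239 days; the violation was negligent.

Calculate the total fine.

£1,954,100

First 215 days: 215 × £4,370 = £939,550
Remaining days: (239 − 215) × £8,190 = £196,560
Per-day component: £939,550 + £196,560 = £1,136,110
Base plus per-day: £122,850 + £1,136,110 = £1,258,960
Enhancement: 40% of £1,258,960 = £503,584
Enhanced fine: £1,258,960 + £503,584 = £1,762,544
Cap at £2,702,500: £1,762,544 is within the cap, no reduction.
Minimum £1,954,100: £1,762,544 is below the minimum → £1,954,100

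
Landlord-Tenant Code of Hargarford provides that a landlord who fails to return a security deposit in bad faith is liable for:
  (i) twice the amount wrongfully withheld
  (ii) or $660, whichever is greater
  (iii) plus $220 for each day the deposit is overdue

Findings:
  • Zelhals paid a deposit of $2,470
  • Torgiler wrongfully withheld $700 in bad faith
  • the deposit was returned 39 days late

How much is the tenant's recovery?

$9,980

Doubled: 2 × $700 = $1,400
Minimum $660: $1,400 meets the minimum, no increase.
Late-return penalty: 39 × $220 = $8,580
Damages plus late penalty: $1,400 + $8,580 = $9,980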